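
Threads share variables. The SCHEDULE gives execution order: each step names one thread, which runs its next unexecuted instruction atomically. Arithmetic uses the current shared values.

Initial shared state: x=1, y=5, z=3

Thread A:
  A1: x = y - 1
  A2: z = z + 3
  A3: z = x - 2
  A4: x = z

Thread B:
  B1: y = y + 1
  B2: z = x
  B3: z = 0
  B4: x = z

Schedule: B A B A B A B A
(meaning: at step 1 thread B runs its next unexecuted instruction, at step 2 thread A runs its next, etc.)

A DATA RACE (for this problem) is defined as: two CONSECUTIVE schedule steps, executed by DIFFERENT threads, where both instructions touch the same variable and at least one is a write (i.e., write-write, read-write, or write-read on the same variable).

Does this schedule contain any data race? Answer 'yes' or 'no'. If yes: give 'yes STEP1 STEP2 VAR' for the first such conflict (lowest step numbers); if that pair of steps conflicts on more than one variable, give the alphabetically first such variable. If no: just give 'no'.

Answer: yes 1 2 y

Derivation:
Steps 1,2: B(y = y + 1) vs A(x = y - 1). RACE on y (W-R).
Steps 2,3: A(x = y - 1) vs B(z = x). RACE on x (W-R).
Steps 3,4: B(z = x) vs A(z = z + 3). RACE on z (W-W).
Steps 4,5: A(z = z + 3) vs B(z = 0). RACE on z (W-W).
Steps 5,6: B(z = 0) vs A(z = x - 2). RACE on z (W-W).
Steps 6,7: A(z = x - 2) vs B(x = z). RACE on x (R-W), z (W-R). Multiple vars; alphabetically first is x.
Steps 7,8: B(x = z) vs A(x = z). RACE on x (W-W).
First conflict at steps 1,2.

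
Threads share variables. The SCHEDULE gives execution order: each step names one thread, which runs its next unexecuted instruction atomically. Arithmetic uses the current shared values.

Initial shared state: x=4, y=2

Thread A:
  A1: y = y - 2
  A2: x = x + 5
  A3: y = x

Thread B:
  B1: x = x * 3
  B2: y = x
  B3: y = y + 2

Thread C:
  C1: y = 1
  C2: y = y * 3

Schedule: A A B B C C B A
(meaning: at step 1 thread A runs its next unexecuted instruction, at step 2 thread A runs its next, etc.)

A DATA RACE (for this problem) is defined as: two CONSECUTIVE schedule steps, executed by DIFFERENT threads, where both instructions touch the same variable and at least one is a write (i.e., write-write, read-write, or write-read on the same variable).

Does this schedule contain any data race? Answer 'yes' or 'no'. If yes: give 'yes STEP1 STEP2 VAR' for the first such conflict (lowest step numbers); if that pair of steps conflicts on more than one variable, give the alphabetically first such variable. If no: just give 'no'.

Answer: yes 2 3 x

Derivation:
Steps 1,2: same thread (A). No race.
Steps 2,3: A(x = x + 5) vs B(x = x * 3). RACE on x (W-W).
Steps 3,4: same thread (B). No race.
Steps 4,5: B(y = x) vs C(y = 1). RACE on y (W-W).
Steps 5,6: same thread (C). No race.
Steps 6,7: C(y = y * 3) vs B(y = y + 2). RACE on y (W-W).
Steps 7,8: B(y = y + 2) vs A(y = x). RACE on y (W-W).
First conflict at steps 2,3.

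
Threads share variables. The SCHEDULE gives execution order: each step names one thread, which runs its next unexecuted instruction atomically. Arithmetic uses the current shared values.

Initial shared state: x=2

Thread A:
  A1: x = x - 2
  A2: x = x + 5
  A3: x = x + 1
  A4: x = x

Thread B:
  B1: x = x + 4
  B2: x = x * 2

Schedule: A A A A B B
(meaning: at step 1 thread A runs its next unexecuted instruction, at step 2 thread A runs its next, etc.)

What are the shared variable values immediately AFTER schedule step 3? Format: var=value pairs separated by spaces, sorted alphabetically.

Step 1: thread A executes A1 (x = x - 2). Shared: x=0. PCs: A@1 B@0
Step 2: thread A executes A2 (x = x + 5). Shared: x=5. PCs: A@2 B@0
Step 3: thread A executes A3 (x = x + 1). Shared: x=6. PCs: A@3 B@0

Answer: x=6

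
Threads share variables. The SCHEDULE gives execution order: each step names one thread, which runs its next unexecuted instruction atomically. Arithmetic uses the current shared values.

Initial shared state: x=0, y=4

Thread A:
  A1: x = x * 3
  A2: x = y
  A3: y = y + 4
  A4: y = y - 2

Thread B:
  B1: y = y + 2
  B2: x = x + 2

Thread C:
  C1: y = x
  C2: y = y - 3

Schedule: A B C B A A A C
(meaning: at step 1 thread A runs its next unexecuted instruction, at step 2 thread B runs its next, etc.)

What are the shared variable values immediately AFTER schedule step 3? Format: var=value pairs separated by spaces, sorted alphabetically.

Step 1: thread A executes A1 (x = x * 3). Shared: x=0 y=4. PCs: A@1 B@0 C@0
Step 2: thread B executes B1 (y = y + 2). Shared: x=0 y=6. PCs: A@1 B@1 C@0
Step 3: thread C executes C1 (y = x). Shared: x=0 y=0. PCs: A@1 B@1 C@1

Answer: x=0 y=0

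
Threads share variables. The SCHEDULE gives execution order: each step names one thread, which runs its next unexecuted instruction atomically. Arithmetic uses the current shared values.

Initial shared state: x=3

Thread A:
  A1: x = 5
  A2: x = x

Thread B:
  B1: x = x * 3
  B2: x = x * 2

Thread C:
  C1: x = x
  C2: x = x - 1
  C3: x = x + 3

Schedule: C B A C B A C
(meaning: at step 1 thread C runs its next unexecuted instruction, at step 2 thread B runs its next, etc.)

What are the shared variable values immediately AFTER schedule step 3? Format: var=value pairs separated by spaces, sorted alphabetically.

Step 1: thread C executes C1 (x = x). Shared: x=3. PCs: A@0 B@0 C@1
Step 2: thread B executes B1 (x = x * 3). Shared: x=9. PCs: A@0 B@1 C@1
Step 3: thread A executes A1 (x = 5). Shared: x=5. PCs: A@1 B@1 C@1

Answer: x=5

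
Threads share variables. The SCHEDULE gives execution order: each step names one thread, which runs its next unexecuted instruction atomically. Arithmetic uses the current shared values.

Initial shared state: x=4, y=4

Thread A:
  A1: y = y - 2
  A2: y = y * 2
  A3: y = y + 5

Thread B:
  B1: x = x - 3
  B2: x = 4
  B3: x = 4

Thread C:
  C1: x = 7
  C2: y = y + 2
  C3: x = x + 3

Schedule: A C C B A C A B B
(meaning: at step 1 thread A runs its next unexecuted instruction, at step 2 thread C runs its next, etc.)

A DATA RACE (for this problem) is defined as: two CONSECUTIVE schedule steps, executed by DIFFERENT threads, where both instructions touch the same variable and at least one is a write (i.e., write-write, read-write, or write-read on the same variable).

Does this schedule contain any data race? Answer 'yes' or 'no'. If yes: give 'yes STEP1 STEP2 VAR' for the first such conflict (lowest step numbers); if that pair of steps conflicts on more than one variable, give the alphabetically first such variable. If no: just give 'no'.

Answer: no

Derivation:
Steps 1,2: A(r=y,w=y) vs C(r=-,w=x). No conflict.
Steps 2,3: same thread (C). No race.
Steps 3,4: C(r=y,w=y) vs B(r=x,w=x). No conflict.
Steps 4,5: B(r=x,w=x) vs A(r=y,w=y). No conflict.
Steps 5,6: A(r=y,w=y) vs C(r=x,w=x). No conflict.
Steps 6,7: C(r=x,w=x) vs A(r=y,w=y). No conflict.
Steps 7,8: A(r=y,w=y) vs B(r=-,w=x). No conflict.
Steps 8,9: same thread (B). No race.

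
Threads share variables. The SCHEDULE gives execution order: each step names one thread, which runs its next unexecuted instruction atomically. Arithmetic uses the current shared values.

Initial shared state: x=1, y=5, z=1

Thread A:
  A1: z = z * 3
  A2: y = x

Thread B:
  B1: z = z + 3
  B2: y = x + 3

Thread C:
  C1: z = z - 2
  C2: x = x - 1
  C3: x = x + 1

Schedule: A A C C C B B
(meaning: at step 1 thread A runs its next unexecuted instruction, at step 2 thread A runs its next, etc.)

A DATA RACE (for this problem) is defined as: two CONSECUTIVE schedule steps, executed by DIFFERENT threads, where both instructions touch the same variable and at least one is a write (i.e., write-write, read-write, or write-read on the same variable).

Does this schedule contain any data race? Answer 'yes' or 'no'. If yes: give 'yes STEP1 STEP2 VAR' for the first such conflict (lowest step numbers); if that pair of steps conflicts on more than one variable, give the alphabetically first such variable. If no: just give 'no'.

Answer: no

Derivation:
Steps 1,2: same thread (A). No race.
Steps 2,3: A(r=x,w=y) vs C(r=z,w=z). No conflict.
Steps 3,4: same thread (C). No race.
Steps 4,5: same thread (C). No race.
Steps 5,6: C(r=x,w=x) vs B(r=z,w=z). No conflict.
Steps 6,7: same thread (B). No race.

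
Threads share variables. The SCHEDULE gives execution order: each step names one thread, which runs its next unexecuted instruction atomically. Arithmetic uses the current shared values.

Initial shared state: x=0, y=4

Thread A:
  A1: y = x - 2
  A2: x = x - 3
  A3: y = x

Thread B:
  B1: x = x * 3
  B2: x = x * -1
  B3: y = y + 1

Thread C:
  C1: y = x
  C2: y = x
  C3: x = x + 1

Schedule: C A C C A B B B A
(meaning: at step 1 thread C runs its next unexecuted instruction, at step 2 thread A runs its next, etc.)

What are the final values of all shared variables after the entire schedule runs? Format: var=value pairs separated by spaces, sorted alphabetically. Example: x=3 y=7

Step 1: thread C executes C1 (y = x). Shared: x=0 y=0. PCs: A@0 B@0 C@1
Step 2: thread A executes A1 (y = x - 2). Shared: x=0 y=-2. PCs: A@1 B@0 C@1
Step 3: thread C executes C2 (y = x). Shared: x=0 y=0. PCs: A@1 B@0 C@2
Step 4: thread C executes C3 (x = x + 1). Shared: x=1 y=0. PCs: A@1 B@0 C@3
Step 5: thread A executes A2 (x = x - 3). Shared: x=-2 y=0. PCs: A@2 B@0 C@3
Step 6: thread B executes B1 (x = x * 3). Shared: x=-6 y=0. PCs: A@2 B@1 C@3
Step 7: thread B executes B2 (x = x * -1). Shared: x=6 y=0. PCs: A@2 B@2 C@3
Step 8: thread B executes B3 (y = y + 1). Shared: x=6 y=1. PCs: A@2 B@3 C@3
Step 9: thread A executes A3 (y = x). Shared: x=6 y=6. PCs: A@3 B@3 C@3

Answer: x=6 y=6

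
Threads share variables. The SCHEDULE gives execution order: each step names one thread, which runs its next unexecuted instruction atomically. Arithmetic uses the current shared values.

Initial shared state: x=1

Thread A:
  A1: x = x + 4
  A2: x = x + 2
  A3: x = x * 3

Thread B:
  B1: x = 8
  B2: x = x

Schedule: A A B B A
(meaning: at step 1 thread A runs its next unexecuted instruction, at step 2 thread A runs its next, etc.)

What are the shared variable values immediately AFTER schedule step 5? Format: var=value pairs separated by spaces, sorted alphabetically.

Answer: x=24

Derivation:
Step 1: thread A executes A1 (x = x + 4). Shared: x=5. PCs: A@1 B@0
Step 2: thread A executes A2 (x = x + 2). Shared: x=7. PCs: A@2 B@0
Step 3: thread B executes B1 (x = 8). Shared: x=8. PCs: A@2 B@1
Step 4: thread B executes B2 (x = x). Shared: x=8. PCs: A@2 B@2
Step 5: thread A executes A3 (x = x * 3). Shared: x=24. PCs: A@3 B@2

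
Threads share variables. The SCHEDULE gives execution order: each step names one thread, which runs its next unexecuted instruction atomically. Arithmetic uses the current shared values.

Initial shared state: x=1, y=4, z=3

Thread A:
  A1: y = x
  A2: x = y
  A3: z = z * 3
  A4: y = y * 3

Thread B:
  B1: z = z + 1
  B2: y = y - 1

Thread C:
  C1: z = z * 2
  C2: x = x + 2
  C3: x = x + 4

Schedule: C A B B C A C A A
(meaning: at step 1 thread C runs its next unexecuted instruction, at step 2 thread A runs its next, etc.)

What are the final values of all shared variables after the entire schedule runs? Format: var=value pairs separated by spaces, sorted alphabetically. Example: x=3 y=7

Step 1: thread C executes C1 (z = z * 2). Shared: x=1 y=4 z=6. PCs: A@0 B@0 C@1
Step 2: thread A executes A1 (y = x). Shared: x=1 y=1 z=6. PCs: A@1 B@0 C@1
Step 3: thread B executes B1 (z = z + 1). Shared: x=1 y=1 z=7. PCs: A@1 B@1 C@1
Step 4: thread B executes B2 (y = y - 1). Shared: x=1 y=0 z=7. PCs: A@1 B@2 C@1
Step 5: thread C executes C2 (x = x + 2). Shared: x=3 y=0 z=7. PCs: A@1 B@2 C@2
Step 6: thread A executes A2 (x = y). Shared: x=0 y=0 z=7. PCs: A@2 B@2 C@2
Step 7: thread C executes C3 (x = x + 4). Shared: x=4 y=0 z=7. PCs: A@2 B@2 C@3
Step 8: thread A executes A3 (z = z * 3). Shared: x=4 y=0 z=21. PCs: A@3 B@2 C@3
Step 9: thread A executes A4 (y = y * 3). Shared: x=4 y=0 z=21. PCs: A@4 B@2 C@3

Answer: x=4 y=0 z=21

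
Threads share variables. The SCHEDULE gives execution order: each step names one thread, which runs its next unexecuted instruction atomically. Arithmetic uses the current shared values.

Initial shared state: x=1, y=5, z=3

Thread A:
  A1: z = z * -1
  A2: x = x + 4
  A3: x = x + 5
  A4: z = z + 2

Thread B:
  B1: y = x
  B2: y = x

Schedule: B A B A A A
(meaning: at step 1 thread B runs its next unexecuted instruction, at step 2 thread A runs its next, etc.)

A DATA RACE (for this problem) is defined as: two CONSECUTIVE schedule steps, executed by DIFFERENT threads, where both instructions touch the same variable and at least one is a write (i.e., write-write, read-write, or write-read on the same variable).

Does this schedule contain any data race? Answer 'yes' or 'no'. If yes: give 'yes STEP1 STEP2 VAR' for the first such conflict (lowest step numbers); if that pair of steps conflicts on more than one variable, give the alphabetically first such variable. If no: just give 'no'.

Steps 1,2: B(r=x,w=y) vs A(r=z,w=z). No conflict.
Steps 2,3: A(r=z,w=z) vs B(r=x,w=y). No conflict.
Steps 3,4: B(y = x) vs A(x = x + 4). RACE on x (R-W).
Steps 4,5: same thread (A). No race.
Steps 5,6: same thread (A). No race.
First conflict at steps 3,4.

Answer: yes 3 4 x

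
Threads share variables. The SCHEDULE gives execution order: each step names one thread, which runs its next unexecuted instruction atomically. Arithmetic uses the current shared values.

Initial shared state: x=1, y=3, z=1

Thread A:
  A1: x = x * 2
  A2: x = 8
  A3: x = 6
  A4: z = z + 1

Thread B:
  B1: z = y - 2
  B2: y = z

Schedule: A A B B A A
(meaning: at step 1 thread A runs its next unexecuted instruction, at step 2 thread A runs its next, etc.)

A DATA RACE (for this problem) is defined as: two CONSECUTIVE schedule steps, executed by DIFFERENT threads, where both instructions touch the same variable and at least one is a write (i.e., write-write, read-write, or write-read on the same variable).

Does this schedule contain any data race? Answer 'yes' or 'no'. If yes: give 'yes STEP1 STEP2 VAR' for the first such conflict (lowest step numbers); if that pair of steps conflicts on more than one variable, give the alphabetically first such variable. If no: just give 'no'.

Steps 1,2: same thread (A). No race.
Steps 2,3: A(r=-,w=x) vs B(r=y,w=z). No conflict.
Steps 3,4: same thread (B). No race.
Steps 4,5: B(r=z,w=y) vs A(r=-,w=x). No conflict.
Steps 5,6: same thread (A). No race.

Answer: no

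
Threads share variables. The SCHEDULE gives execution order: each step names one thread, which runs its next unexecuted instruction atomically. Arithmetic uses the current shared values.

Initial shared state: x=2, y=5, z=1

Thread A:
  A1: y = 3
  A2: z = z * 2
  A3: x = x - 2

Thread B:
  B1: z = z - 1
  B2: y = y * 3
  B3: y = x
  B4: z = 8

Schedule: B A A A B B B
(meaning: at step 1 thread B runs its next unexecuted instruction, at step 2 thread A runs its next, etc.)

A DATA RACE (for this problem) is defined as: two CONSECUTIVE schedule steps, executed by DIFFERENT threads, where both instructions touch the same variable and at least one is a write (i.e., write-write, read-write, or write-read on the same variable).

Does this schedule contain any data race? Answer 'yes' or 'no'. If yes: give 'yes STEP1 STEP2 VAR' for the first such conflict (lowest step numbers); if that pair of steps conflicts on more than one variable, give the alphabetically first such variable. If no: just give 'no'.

Answer: no

Derivation:
Steps 1,2: B(r=z,w=z) vs A(r=-,w=y). No conflict.
Steps 2,3: same thread (A). No race.
Steps 3,4: same thread (A). No race.
Steps 4,5: A(r=x,w=x) vs B(r=y,w=y). No conflict.
Steps 5,6: same thread (B). No race.
Steps 6,7: same thread (B). No race.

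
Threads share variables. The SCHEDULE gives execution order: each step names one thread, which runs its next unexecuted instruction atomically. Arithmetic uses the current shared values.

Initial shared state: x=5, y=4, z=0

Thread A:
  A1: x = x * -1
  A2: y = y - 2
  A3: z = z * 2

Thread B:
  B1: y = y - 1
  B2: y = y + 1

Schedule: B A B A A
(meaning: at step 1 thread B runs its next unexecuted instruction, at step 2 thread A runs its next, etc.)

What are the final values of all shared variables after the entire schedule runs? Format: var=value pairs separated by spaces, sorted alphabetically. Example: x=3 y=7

Step 1: thread B executes B1 (y = y - 1). Shared: x=5 y=3 z=0. PCs: A@0 B@1
Step 2: thread A executes A1 (x = x * -1). Shared: x=-5 y=3 z=0. PCs: A@1 B@1
Step 3: thread B executes B2 (y = y + 1). Shared: x=-5 y=4 z=0. PCs: A@1 B@2
Step 4: thread A executes A2 (y = y - 2). Shared: x=-5 y=2 z=0. PCs: A@2 B@2
Step 5: thread A executes A3 (z = z * 2). Shared: x=-5 y=2 z=0. PCs: A@3 B@2

Answer: x=-5 y=2 z=0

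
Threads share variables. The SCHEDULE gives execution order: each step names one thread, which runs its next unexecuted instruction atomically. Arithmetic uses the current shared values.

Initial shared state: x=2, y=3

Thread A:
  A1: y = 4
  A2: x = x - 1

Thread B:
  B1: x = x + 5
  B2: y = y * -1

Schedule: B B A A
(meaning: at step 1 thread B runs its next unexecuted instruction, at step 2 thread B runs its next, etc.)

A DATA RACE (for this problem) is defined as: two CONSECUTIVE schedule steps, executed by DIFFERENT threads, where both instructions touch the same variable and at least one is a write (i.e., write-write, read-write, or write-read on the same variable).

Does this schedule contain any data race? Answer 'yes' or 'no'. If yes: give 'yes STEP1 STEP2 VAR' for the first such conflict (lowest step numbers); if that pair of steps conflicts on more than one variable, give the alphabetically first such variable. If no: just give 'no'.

Steps 1,2: same thread (B). No race.
Steps 2,3: B(y = y * -1) vs A(y = 4). RACE on y (W-W).
Steps 3,4: same thread (A). No race.
First conflict at steps 2,3.

Answer: yes 2 3 y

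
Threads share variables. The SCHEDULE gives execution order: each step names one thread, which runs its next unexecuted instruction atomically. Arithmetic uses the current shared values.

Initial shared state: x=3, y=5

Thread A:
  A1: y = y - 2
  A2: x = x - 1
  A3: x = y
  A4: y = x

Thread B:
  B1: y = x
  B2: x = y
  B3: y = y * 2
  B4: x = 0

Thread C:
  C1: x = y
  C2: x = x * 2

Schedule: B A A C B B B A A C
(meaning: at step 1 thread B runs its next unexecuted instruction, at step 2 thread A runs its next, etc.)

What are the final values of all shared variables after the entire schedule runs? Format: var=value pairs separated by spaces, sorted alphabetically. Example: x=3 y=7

Step 1: thread B executes B1 (y = x). Shared: x=3 y=3. PCs: A@0 B@1 C@0
Step 2: thread A executes A1 (y = y - 2). Shared: x=3 y=1. PCs: A@1 B@1 C@0
Step 3: thread A executes A2 (x = x - 1). Shared: x=2 y=1. PCs: A@2 B@1 C@0
Step 4: thread C executes C1 (x = y). Shared: x=1 y=1. PCs: A@2 B@1 C@1
Step 5: thread B executes B2 (x = y). Shared: x=1 y=1. PCs: A@2 B@2 C@1
Step 6: thread B executes B3 (y = y * 2). Shared: x=1 y=2. PCs: A@2 B@3 C@1
Step 7: thread B executes B4 (x = 0). Shared: x=0 y=2. PCs: A@2 B@4 C@1
Step 8: thread A executes A3 (x = y). Shared: x=2 y=2. PCs: A@3 B@4 C@1
Step 9: thread A executes A4 (y = x). Shared: x=2 y=2. PCs: A@4 B@4 C@1
Step 10: thread C executes C2 (x = x * 2). Shared: x=4 y=2. PCs: A@4 B@4 C@2

Answer: x=4 y=2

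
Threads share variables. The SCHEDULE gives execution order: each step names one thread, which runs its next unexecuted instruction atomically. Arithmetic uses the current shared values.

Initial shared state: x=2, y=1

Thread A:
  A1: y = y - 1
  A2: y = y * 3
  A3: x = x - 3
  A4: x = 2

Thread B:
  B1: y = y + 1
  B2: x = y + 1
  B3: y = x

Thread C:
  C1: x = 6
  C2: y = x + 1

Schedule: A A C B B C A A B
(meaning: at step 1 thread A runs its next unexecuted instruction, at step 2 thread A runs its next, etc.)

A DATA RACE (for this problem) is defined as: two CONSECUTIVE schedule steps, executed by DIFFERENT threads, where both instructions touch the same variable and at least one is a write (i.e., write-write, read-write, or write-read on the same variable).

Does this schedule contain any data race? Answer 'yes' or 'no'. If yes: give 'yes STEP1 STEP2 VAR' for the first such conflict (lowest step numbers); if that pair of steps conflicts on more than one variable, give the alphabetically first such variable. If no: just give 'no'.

Steps 1,2: same thread (A). No race.
Steps 2,3: A(r=y,w=y) vs C(r=-,w=x). No conflict.
Steps 3,4: C(r=-,w=x) vs B(r=y,w=y). No conflict.
Steps 4,5: same thread (B). No race.
Steps 5,6: B(x = y + 1) vs C(y = x + 1). RACE on x (W-R), y (R-W). Multiple vars; alphabetically first is x.
Steps 6,7: C(y = x + 1) vs A(x = x - 3). RACE on x (R-W).
Steps 7,8: same thread (A). No race.
Steps 8,9: A(x = 2) vs B(y = x). RACE on x (W-R).
First conflict at steps 5,6.

Answer: yes 5 6 x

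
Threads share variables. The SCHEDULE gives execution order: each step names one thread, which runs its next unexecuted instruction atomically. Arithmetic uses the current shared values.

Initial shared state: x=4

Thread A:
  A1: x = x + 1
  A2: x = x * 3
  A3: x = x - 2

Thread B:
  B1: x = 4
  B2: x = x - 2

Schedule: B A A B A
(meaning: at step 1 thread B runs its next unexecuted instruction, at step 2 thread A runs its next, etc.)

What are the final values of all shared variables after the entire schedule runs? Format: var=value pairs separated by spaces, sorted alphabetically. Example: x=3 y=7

Answer: x=11

Derivation:
Step 1: thread B executes B1 (x = 4). Shared: x=4. PCs: A@0 B@1
Step 2: thread A executes A1 (x = x + 1). Shared: x=5. PCs: A@1 B@1
Step 3: thread A executes A2 (x = x * 3). Shared: x=15. PCs: A@2 B@1
Step 4: thread B executes B2 (x = x - 2). Shared: x=13. PCs: A@2 B@2
Step 5: thread A executes A3 (x = x - 2). Shared: x=11. PCs: A@3 B@2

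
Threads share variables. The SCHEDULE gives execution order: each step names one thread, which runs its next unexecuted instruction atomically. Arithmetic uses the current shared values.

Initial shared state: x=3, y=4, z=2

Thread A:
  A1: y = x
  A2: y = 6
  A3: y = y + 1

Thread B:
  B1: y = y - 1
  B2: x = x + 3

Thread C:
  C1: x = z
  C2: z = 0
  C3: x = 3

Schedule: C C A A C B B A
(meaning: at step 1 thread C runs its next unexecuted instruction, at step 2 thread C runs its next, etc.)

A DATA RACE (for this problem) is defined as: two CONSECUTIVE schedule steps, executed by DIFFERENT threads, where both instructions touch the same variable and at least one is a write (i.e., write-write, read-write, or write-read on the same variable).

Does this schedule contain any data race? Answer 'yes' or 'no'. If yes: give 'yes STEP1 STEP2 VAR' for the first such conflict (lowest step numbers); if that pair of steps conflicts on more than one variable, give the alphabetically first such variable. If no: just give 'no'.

Answer: no

Derivation:
Steps 1,2: same thread (C). No race.
Steps 2,3: C(r=-,w=z) vs A(r=x,w=y). No conflict.
Steps 3,4: same thread (A). No race.
Steps 4,5: A(r=-,w=y) vs C(r=-,w=x). No conflict.
Steps 5,6: C(r=-,w=x) vs B(r=y,w=y). No conflict.
Steps 6,7: same thread (B). No race.
Steps 7,8: B(r=x,w=x) vs A(r=y,w=y). No conflict.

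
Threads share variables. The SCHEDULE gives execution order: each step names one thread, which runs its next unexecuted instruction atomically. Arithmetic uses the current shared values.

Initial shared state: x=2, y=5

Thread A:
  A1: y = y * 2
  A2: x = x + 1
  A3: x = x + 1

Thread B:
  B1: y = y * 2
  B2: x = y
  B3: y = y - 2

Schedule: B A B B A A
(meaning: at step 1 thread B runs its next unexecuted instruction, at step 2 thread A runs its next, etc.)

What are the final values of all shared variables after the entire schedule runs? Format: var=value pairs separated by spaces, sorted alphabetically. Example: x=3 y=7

Answer: x=22 y=18

Derivation:
Step 1: thread B executes B1 (y = y * 2). Shared: x=2 y=10. PCs: A@0 B@1
Step 2: thread A executes A1 (y = y * 2). Shared: x=2 y=20. PCs: A@1 B@1
Step 3: thread B executes B2 (x = y). Shared: x=20 y=20. PCs: A@1 B@2
Step 4: thread B executes B3 (y = y - 2). Shared: x=20 y=18. PCs: A@1 B@3
Step 5: thread A executes A2 (x = x + 1). Shared: x=21 y=18. PCs: A@2 B@3
Step 6: thread A executes A3 (x = x + 1). Shared: x=22 y=18. PCs: A@3 B@3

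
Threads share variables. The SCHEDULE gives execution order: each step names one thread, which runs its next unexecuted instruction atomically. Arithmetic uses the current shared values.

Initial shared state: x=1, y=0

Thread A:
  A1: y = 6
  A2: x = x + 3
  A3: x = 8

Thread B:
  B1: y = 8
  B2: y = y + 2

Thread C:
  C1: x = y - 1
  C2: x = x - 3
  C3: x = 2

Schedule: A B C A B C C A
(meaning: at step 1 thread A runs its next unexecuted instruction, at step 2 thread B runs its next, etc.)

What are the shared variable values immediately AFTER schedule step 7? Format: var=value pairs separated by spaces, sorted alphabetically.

Answer: x=2 y=10

Derivation:
Step 1: thread A executes A1 (y = 6). Shared: x=1 y=6. PCs: A@1 B@0 C@0
Step 2: thread B executes B1 (y = 8). Shared: x=1 y=8. PCs: A@1 B@1 C@0
Step 3: thread C executes C1 (x = y - 1). Shared: x=7 y=8. PCs: A@1 B@1 C@1
Step 4: thread A executes A2 (x = x + 3). Shared: x=10 y=8. PCs: A@2 B@1 C@1
Step 5: thread B executes B2 (y = y + 2). Shared: x=10 y=10. PCs: A@2 B@2 C@1
Step 6: thread C executes C2 (x = x - 3). Shared: x=7 y=10. PCs: A@2 B@2 C@2
Step 7: thread C executes C3 (x = 2). Shared: x=2 y=10. PCs: A@2 B@2 C@3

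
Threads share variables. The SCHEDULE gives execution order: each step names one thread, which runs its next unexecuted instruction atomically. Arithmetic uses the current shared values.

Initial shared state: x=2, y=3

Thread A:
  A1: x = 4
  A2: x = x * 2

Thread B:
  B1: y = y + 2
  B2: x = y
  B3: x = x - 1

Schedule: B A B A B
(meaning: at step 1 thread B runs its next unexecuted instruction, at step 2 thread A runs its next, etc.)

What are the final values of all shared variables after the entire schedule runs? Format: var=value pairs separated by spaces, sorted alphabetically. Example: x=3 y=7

Answer: x=9 y=5

Derivation:
Step 1: thread B executes B1 (y = y + 2). Shared: x=2 y=5. PCs: A@0 B@1
Step 2: thread A executes A1 (x = 4). Shared: x=4 y=5. PCs: A@1 B@1
Step 3: thread B executes B2 (x = y). Shared: x=5 y=5. PCs: A@1 B@2
Step 4: thread A executes A2 (x = x * 2). Shared: x=10 y=5. PCs: A@2 B@2
Step 5: thread B executes B3 (x = x - 1). Shared: x=9 y=5. PCs: A@2 B@3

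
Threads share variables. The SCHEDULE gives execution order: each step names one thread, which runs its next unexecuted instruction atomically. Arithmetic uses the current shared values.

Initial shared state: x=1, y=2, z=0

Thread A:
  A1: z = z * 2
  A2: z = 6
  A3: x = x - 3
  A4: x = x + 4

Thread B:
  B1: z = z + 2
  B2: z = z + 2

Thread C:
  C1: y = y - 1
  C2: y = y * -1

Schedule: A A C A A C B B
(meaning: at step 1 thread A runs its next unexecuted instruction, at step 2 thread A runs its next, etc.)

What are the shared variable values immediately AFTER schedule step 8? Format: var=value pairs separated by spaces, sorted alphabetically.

Answer: x=2 y=-1 z=10

Derivation:
Step 1: thread A executes A1 (z = z * 2). Shared: x=1 y=2 z=0. PCs: A@1 B@0 C@0
Step 2: thread A executes A2 (z = 6). Shared: x=1 y=2 z=6. PCs: A@2 B@0 C@0
Step 3: thread C executes C1 (y = y - 1). Shared: x=1 y=1 z=6. PCs: A@2 B@0 C@1
Step 4: thread A executes A3 (x = x - 3). Shared: x=-2 y=1 z=6. PCs: A@3 B@0 C@1
Step 5: thread A executes A4 (x = x + 4). Shared: x=2 y=1 z=6. PCs: A@4 B@0 C@1
Step 6: thread C executes C2 (y = y * -1). Shared: x=2 y=-1 z=6. PCs: A@4 B@0 C@2
Step 7: thread B executes B1 (z = z + 2). Shared: x=2 y=-1 z=8. PCs: A@4 B@1 C@2
Step 8: thread B executes B2 (z = z + 2). Shared: x=2 y=-1 z=10. PCs: A@4 B@2 C@2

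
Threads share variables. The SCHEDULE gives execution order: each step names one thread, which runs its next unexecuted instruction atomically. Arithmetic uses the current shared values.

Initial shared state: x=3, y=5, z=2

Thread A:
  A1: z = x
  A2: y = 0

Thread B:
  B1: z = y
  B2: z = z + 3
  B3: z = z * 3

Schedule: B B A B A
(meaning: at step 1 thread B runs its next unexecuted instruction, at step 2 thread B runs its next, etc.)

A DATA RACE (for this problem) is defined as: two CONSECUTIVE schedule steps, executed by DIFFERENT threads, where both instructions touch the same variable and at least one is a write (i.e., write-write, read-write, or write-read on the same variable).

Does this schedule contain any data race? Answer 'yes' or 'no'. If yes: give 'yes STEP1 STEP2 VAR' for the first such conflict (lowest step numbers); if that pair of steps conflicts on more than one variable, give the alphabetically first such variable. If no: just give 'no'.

Steps 1,2: same thread (B). No race.
Steps 2,3: B(z = z + 3) vs A(z = x). RACE on z (W-W).
Steps 3,4: A(z = x) vs B(z = z * 3). RACE on z (W-W).
Steps 4,5: B(r=z,w=z) vs A(r=-,w=y). No conflict.
First conflict at steps 2,3.

Answer: yes 2 3 z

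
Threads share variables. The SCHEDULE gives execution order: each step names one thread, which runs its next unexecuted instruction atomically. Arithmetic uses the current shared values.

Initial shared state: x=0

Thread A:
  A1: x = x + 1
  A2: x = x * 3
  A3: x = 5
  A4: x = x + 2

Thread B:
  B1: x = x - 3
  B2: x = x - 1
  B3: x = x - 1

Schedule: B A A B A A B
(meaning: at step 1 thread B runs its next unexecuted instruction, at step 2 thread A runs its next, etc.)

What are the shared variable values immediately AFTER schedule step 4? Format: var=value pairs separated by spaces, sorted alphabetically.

Step 1: thread B executes B1 (x = x - 3). Shared: x=-3. PCs: A@0 B@1
Step 2: thread A executes A1 (x = x + 1). Shared: x=-2. PCs: A@1 B@1
Step 3: thread A executes A2 (x = x * 3). Shared: x=-6. PCs: A@2 B@1
Step 4: thread B executes B2 (x = x - 1). Shared: x=-7. PCs: A@2 B@2

Answer: x=-7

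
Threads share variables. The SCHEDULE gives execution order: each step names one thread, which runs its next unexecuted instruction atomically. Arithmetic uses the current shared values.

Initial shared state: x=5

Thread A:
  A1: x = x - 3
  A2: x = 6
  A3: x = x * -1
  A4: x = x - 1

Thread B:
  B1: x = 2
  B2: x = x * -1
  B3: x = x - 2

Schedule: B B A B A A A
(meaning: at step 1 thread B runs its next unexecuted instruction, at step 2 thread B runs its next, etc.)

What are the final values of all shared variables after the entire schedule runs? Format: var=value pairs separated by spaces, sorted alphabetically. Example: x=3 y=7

Step 1: thread B executes B1 (x = 2). Shared: x=2. PCs: A@0 B@1
Step 2: thread B executes B2 (x = x * -1). Shared: x=-2. PCs: A@0 B@2
Step 3: thread A executes A1 (x = x - 3). Shared: x=-5. PCs: A@1 B@2
Step 4: thread B executes B3 (x = x - 2). Shared: x=-7. PCs: A@1 B@3
Step 5: thread A executes A2 (x = 6). Shared: x=6. PCs: A@2 B@3
Step 6: thread A executes A3 (x = x * -1). Shared: x=-6. PCs: A@3 B@3
Step 7: thread A executes A4 (x = x - 1). Shared: x=-7. PCs: A@4 B@3

Answer: x=-7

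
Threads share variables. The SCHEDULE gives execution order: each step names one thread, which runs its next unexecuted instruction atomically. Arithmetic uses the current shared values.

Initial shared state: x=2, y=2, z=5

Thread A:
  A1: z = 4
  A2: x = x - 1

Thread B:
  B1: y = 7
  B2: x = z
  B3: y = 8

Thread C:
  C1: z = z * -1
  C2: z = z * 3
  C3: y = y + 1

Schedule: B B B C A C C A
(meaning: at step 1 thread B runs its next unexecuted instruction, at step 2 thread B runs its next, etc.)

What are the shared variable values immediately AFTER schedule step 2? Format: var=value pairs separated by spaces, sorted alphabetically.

Step 1: thread B executes B1 (y = 7). Shared: x=2 y=7 z=5. PCs: A@0 B@1 C@0
Step 2: thread B executes B2 (x = z). Shared: x=5 y=7 z=5. PCs: A@0 B@2 C@0

Answer: x=5 y=7 z=5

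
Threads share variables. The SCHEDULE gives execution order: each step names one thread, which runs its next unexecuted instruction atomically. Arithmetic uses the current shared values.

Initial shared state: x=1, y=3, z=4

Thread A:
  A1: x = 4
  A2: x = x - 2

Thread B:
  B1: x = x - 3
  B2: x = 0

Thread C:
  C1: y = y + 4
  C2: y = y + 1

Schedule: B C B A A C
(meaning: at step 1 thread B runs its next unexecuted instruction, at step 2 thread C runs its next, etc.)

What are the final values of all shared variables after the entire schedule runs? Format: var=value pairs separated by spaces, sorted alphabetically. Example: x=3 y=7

Step 1: thread B executes B1 (x = x - 3). Shared: x=-2 y=3 z=4. PCs: A@0 B@1 C@0
Step 2: thread C executes C1 (y = y + 4). Shared: x=-2 y=7 z=4. PCs: A@0 B@1 C@1
Step 3: thread B executes B2 (x = 0). Shared: x=0 y=7 z=4. PCs: A@0 B@2 C@1
Step 4: thread A executes A1 (x = 4). Shared: x=4 y=7 z=4. PCs: A@1 B@2 C@1
Step 5: thread A executes A2 (x = x - 2). Shared: x=2 y=7 z=4. PCs: A@2 B@2 C@1
Step 6: thread C executes C2 (y = y + 1). Shared: x=2 y=8 z=4. PCs: A@2 B@2 C@2

Answer: x=2 y=8 z=4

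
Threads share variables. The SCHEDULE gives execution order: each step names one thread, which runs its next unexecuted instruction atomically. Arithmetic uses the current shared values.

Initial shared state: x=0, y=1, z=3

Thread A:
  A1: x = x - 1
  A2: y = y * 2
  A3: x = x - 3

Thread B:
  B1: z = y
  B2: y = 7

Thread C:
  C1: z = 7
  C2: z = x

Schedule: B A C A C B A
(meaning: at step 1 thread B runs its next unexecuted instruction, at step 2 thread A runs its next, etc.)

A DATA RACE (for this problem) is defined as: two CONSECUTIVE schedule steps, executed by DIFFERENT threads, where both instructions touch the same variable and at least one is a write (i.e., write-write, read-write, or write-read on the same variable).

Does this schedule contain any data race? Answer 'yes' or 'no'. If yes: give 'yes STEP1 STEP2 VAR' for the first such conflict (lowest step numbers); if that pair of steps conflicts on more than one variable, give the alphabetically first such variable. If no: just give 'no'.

Steps 1,2: B(r=y,w=z) vs A(r=x,w=x). No conflict.
Steps 2,3: A(r=x,w=x) vs C(r=-,w=z). No conflict.
Steps 3,4: C(r=-,w=z) vs A(r=y,w=y). No conflict.
Steps 4,5: A(r=y,w=y) vs C(r=x,w=z). No conflict.
Steps 5,6: C(r=x,w=z) vs B(r=-,w=y). No conflict.
Steps 6,7: B(r=-,w=y) vs A(r=x,w=x). No conflict.

Answer: no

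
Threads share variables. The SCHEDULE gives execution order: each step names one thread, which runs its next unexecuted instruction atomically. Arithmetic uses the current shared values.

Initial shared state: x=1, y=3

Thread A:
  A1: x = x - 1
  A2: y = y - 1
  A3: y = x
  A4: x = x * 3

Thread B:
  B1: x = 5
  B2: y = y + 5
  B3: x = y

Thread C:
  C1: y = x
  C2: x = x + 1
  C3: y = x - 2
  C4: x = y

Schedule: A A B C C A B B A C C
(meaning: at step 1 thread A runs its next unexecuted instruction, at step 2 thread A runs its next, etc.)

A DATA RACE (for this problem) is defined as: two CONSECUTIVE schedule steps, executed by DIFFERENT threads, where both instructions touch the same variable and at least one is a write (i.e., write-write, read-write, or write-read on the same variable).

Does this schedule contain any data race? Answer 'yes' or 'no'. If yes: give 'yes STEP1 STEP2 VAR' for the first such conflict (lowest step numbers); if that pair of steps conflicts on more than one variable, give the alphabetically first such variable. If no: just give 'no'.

Steps 1,2: same thread (A). No race.
Steps 2,3: A(r=y,w=y) vs B(r=-,w=x). No conflict.
Steps 3,4: B(x = 5) vs C(y = x). RACE on x (W-R).
Steps 4,5: same thread (C). No race.
Steps 5,6: C(x = x + 1) vs A(y = x). RACE on x (W-R).
Steps 6,7: A(y = x) vs B(y = y + 5). RACE on y (W-W).
Steps 7,8: same thread (B). No race.
Steps 8,9: B(x = y) vs A(x = x * 3). RACE on x (W-W).
Steps 9,10: A(x = x * 3) vs C(y = x - 2). RACE on x (W-R).
Steps 10,11: same thread (C). No race.
First conflict at steps 3,4.

Answer: yes 3 4 x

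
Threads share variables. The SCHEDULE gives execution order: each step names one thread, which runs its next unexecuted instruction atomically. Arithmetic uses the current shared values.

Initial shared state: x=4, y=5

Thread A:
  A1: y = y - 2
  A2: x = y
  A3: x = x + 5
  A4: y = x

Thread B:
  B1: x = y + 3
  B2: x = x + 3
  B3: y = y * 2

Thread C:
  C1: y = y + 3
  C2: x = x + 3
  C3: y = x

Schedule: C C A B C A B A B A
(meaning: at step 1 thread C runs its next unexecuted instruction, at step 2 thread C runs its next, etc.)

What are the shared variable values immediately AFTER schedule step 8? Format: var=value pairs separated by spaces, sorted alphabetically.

Answer: x=17 y=9

Derivation:
Step 1: thread C executes C1 (y = y + 3). Shared: x=4 y=8. PCs: A@0 B@0 C@1
Step 2: thread C executes C2 (x = x + 3). Shared: x=7 y=8. PCs: A@0 B@0 C@2
Step 3: thread A executes A1 (y = y - 2). Shared: x=7 y=6. PCs: A@1 B@0 C@2
Step 4: thread B executes B1 (x = y + 3). Shared: x=9 y=6. PCs: A@1 B@1 C@2
Step 5: thread C executes C3 (y = x). Shared: x=9 y=9. PCs: A@1 B@1 C@3
Step 6: thread A executes A2 (x = y). Shared: x=9 y=9. PCs: A@2 B@1 C@3
Step 7: thread B executes B2 (x = x + 3). Shared: x=12 y=9. PCs: A@2 B@2 C@3
Step 8: thread A executes A3 (x = x + 5). Shared: x=17 y=9. PCs: A@3 B@2 C@3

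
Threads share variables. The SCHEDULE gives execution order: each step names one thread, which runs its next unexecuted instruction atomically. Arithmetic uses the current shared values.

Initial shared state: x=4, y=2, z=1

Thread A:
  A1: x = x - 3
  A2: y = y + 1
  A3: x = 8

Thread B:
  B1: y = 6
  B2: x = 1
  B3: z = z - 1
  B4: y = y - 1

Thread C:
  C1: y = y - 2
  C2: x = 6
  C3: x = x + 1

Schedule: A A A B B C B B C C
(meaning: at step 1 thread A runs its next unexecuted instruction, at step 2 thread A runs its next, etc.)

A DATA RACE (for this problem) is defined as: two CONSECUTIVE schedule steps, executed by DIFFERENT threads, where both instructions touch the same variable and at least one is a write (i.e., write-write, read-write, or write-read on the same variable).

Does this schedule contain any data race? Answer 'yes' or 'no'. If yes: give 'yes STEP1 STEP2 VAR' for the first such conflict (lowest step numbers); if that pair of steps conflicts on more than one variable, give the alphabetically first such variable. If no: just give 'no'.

Steps 1,2: same thread (A). No race.
Steps 2,3: same thread (A). No race.
Steps 3,4: A(r=-,w=x) vs B(r=-,w=y). No conflict.
Steps 4,5: same thread (B). No race.
Steps 5,6: B(r=-,w=x) vs C(r=y,w=y). No conflict.
Steps 6,7: C(r=y,w=y) vs B(r=z,w=z). No conflict.
Steps 7,8: same thread (B). No race.
Steps 8,9: B(r=y,w=y) vs C(r=-,w=x). No conflict.
Steps 9,10: same thread (C). No race.

Answer: no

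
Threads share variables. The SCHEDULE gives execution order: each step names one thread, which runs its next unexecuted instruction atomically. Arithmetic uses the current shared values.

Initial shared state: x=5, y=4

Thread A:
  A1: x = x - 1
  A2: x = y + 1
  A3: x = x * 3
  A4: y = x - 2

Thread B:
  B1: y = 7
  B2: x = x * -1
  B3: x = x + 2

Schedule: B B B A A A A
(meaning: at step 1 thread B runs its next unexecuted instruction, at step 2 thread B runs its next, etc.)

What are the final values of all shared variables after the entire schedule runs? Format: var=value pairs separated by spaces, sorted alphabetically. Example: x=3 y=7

Answer: x=24 y=22

Derivation:
Step 1: thread B executes B1 (y = 7). Shared: x=5 y=7. PCs: A@0 B@1
Step 2: thread B executes B2 (x = x * -1). Shared: x=-5 y=7. PCs: A@0 B@2
Step 3: thread B executes B3 (x = x + 2). Shared: x=-3 y=7. PCs: A@0 B@3
Step 4: thread A executes A1 (x = x - 1). Shared: x=-4 y=7. PCs: A@1 B@3
Step 5: thread A executes A2 (x = y + 1). Shared: x=8 y=7. PCs: A@2 B@3
Step 6: thread A executes A3 (x = x * 3). Shared: x=24 y=7. PCs: A@3 B@3
Step 7: thread A executes A4 (y = x - 2). Shared: x=24 y=22. PCs: A@4 B@3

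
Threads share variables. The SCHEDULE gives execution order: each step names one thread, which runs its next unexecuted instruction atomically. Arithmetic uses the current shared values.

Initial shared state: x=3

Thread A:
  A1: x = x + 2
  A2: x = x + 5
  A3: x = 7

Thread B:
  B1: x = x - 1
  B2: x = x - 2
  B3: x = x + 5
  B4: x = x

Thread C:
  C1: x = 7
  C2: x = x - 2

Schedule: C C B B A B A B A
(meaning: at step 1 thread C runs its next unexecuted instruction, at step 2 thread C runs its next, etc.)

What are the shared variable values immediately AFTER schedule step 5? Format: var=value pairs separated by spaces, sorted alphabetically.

Answer: x=4

Derivation:
Step 1: thread C executes C1 (x = 7). Shared: x=7. PCs: A@0 B@0 C@1
Step 2: thread C executes C2 (x = x - 2). Shared: x=5. PCs: A@0 B@0 C@2
Step 3: thread B executes B1 (x = x - 1). Shared: x=4. PCs: A@0 B@1 C@2
Step 4: thread B executes B2 (x = x - 2). Shared: x=2. PCs: A@0 B@2 C@2
Step 5: thread A executes A1 (x = x + 2). Shared: x=4. PCs: A@1 B@2 C@2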